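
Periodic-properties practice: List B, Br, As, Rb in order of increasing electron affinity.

B is in period 2, group 13; As is in period 4, group 15; Br is in period 4, group 17; Rb is in period 5, group 1.
Atoms with high Z_eff and room in the valence shell (especially the halogens) have the most exothermic electron affinities.
These span different periods and groups, so the two trends combine.
Rb > B: this pair runs against the simple trend — see the exception note.
As > Rb: both effects reinforce here, so As is clearly the higher of the two.
Br > As: both are in period 4; the period trend gives Br the larger value.
Note the exception: Rb has a higher electron affinity than B, contrary to the simple trend — B's ns²np¹ configuration gives only a small electron affinity — the sparsely filled np subshell binds an added electron weakly.
Approximate values (kJ/mol): B 27, As 78, Br 325, Rb 47.
So from lowest to highest: B < Rb < As < Br.

B, Rb, As, Br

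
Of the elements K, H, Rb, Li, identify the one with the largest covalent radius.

Rb

H is in period 1, group 1; Li is in period 2, group 1; K is in period 4, group 1; Rb is in period 5, group 1.
Radius decreases left→right (rising Z_eff, same n) and increases top→bottom (higher n).
All are in group 1, so atomic radius increases down the group.
The largest covalent radius among these belongs to Rb.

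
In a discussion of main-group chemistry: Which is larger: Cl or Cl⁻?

Cl⁻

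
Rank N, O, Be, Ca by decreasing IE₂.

O > N > Be > Ca

After 1 electron has been removed, what remains? N⁺ still has 4 valence electrons; O⁺ still has 5 valence electrons; Be⁺ still has 1 valence electron; Ca⁺ still has 1 valence electron.
All are still removing valence electrons, so compare the +1 ions as you would atoms: IE_2 generally rises across a period (higher Z_eff) and falls down a group (larger shell), subject to the usual subshell exceptions.
Valence configurations: N⁺ [He]2s²2p², O⁺ [He]2s²2p³, Be⁺ [He]2s¹, Ca⁺ [Ar]4s¹.
Tabulated IE_2 (kJ/mol): N 2856, O 3388, Be 1757, Ca 1145.
So the second ionization energies run Ca < Be < N < O.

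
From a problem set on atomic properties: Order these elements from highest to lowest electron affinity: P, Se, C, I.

Electron affinity generally becomes more exothermic across a period toward the halogens and less exothermic down a group.
A diagonal step moves right (one effect) and down (the opposite effect) at once.
C > P: the two effects oppose for this pair; the down-group effect wins (122 vs 72 kJ/mol).
Se > C: period and group pull opposite ways; the across-period shift dominates (195 vs 122 kJ/mol).
I > Se: the two effects oppose for this pair; the across-period effect wins (295 vs 195 kJ/mol).
Tabulated electron affinity (kJ/mol): C 122, P 72, Se 195, I 295.
So from highest to lowest: I > Se > C > P.

I > Se > C > P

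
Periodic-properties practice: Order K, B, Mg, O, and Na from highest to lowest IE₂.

Na > O > K > B > Mg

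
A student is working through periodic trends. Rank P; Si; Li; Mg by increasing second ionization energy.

After 1 electron has been removed, what remains? P⁺ still has 4 valence electrons; Si⁺ still has 3 valence electrons; Li⁺ is the bare [He] core; Mg⁺ still has 1 valence electron.
Breaking into a closed-shell core is much more expensive than removing a leftover valence electron — Li has the largest IE_2 here.
Valence configurations: P⁺ [Ne]3s²3p², Si⁺ [Ne]3s²3p¹, Mg⁺ [Ne]3s¹.
Tabulated IE_2 (kJ/mol): P 1907, Si 1577, Li 7298, Mg 1451.
Hence IE_2: Mg < Si < P < Li.

Mg < Si < P < Li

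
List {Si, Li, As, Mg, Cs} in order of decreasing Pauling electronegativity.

As, Si, Mg, Li, Cs

Li is in period 2, group 1; Mg is in period 3, group 2; Si is in period 3, group 14; As is in period 4, group 15; Cs is in period 6, group 1.
EN rises left→right (higher Z_eff, smaller atoms) and falls top→bottom (larger, more shielded atoms).
These span different periods and groups, so the two trends combine.
Li > Cs: Li sits above Cs in group 1, so the down-group effect alone puts Li higher.
Mg > Li: the two effects oppose for this pair; the across-period effect wins (1.31 vs 0.98).
Si > Mg: Si lies to the right of Mg in period 3, so the across-period effect alone puts Si higher.
As > Si: the two effects oppose for this pair; the across-period effect wins (2.18 vs 1.90).
For reference (Pauling): Li 0.98, Mg 1.31, Si 1.90, As 2.18, Cs 0.79.
So from highest to lowest: As > Si > Mg > Li > Cs.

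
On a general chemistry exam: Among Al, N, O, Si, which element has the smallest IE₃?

After 2 electrons have been removed, what remains? Al²⁺ still has 1 valence electron; N²⁺ still has 3 valence electrons; O²⁺ still has 4 valence electrons; Si²⁺ still has 2 valence electrons.
All are still removing valence electrons, so compare the +2 ions as you would atoms: IE_3 generally rises across a period (higher Z_eff) and falls down a group (larger shell), subject to the usual subshell exceptions.
Valence configurations: Al²⁺ [Ne]3s¹, N²⁺ [He]2s²2p¹, O²⁺ [He]2s²2p², Si²⁺ [Ne]3s².
The numbers (kJ/mol): Al 2745, N 4578, O 5300, Si 3232.
Putting it together, IE_3: Al < Si < N < O.

Al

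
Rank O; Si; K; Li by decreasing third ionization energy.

Li > O > K > Si

The third ionization energy removes an electron from the +2 ion. For each element: O²⁺ still has 4 valence electrons; Si²⁺ still has 2 valence electrons; K²⁺ is already 1 electron into the core; Li²⁺ is already 1 electron into the core.
Usually core removal costs more than valence removal, but here the competition is close: a tightly held n=2 valence electron can cost more to remove than an n=3 core electron, so the actual values have to decide it.
Valence configurations: O²⁺ [He]2s²2p², Si²⁺ [Ne]3s².
Tabulated IE_3 (kJ/mol): O 5300, Si 3232, K 4420, Li 11815.
Putting it together, IE_3: Si < K < O < Li.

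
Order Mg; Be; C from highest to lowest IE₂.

The second ionization energy removes an electron from the +1 ion. For each element: Mg⁺ still has 1 valence electron; Be⁺ still has 1 valence electron; C⁺ still has 3 valence electrons.
All are still removing valence electrons, so compare the +1 ions as you would atoms: IE_2 generally rises across a period (higher Z_eff) and falls down a group (larger shell), subject to the usual subshell exceptions.
Valence configurations: Mg⁺ [Ne]3s¹, Be⁺ [He]2s¹, C⁺ [He]2s²2p¹.
Approximate IE_2 values (kJ/mol): Mg 1451, Be 1757, C 2353.
Overall IE_2 order: Mg < Be < C.

C, Be, Mg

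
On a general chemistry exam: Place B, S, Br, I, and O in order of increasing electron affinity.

B is in period 2, group 13; O is in period 2, group 16; S is in period 3, group 16; Br is in period 4, group 17; I is in period 5, group 17.
EA tends to increase across a period and decrease down a group, though the pattern is less regular than for IE or radius.
Here both period and group differ, so the two effects have to be weighed against each other.
O > B: both are in period 2; the period trend gives O the larger value.
S > O: this pair runs against the simple trend — see the exception note.
I > S: the two effects oppose for this pair; the across-period effect wins (295 vs 200 kJ/mol).
Br > I: Br sits above I in group 17, so the down-group effect alone puts Br higher.
Note the exception: S has a higher electron affinity than O, contrary to the simple trend — the compact 2p subshell of O repels the added electron more than S's larger 3p does.
For reference (kJ/mol): B 27, O 141, S 200, Br 325, I 295.
So from lowest to highest: B < O < S < I < Br.

B < O < S < I < Br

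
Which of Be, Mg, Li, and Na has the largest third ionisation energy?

The third ionization energy removes an electron from the +2 ion. For each element: Be²⁺ is the bare [He] core; Mg²⁺ is the bare [Ne] core; Li²⁺ is already 1 electron into the core; Na²⁺ is already 1 electron into the core.
All of these are removing an electron from a noble-gas core or deeper; the smaller core (lower principal quantum number) is held far more tightly, and within a period the higher nuclear charge binds the same core more tightly.
Approximate IE_3 values (kJ/mol): Be 14849, Mg 7733, Li 11815, Na 6910.
Overall IE_3 order: Na < Mg < Li < Be.

Be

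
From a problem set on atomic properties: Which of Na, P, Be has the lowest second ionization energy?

After 1 electron has been removed, what remains? Na⁺ is the bare [Ne] core; P⁺ still has 4 valence electrons; Be⁺ still has 1 valence electron.
Breaking into a closed-shell core is much more expensive than removing a leftover valence electron — Na has the largest IE_2 here.
Valence configurations: P⁺ [Ne]3s²3p², Be⁺ [He]2s¹.
Tabulated IE_2 (kJ/mol): Na 4562, P 1907, Be 1757.
Hence IE_2: Be < P < Na.

Be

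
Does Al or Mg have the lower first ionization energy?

Mg is in period 3, group 2; Al is in period 3, group 13.
Removing the outermost electron gets harder across a period and easier down a group.
All lie in period 3; the across-period trend (first ionization energy increases left to right) applies, with the exception below.
Note the exception: Mg has a higher first ionization energy than Al, contrary to the simple trend — Al's single 3p electron is easier to remove than one from Mg's filled 3s².
Approximate values (kJ/mol): Mg 738, Al 578.
So Al has the lower first ionization energy (Al < Mg).

Al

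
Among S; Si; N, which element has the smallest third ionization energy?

Si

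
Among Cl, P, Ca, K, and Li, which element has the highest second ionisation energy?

Li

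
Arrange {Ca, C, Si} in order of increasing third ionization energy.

IE_3 is the cost of taking one more electron from the +2 cation: Ca²⁺ is the bare [Ar] core; C²⁺ still has 2 valence electrons; Si²⁺ still has 2 valence electrons.
Pulling an electron out of a noble-gas core costs far more than removing a remaining valence electron, so Ca sits at the high end of IE_3.
Valence configurations: C²⁺ [He]2s², Si²⁺ [Ne]3s².
Approximate IE_3 values (kJ/mol): Ca 4912, C 4620, Si 3232.
Overall IE_3 order: Si < C < Ca.

Si < C < Ca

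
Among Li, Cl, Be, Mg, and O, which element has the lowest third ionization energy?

Consider each +2 ion: Li²⁺ is already 1 electron into the core; Cl²⁺ still has 5 valence electrons; Be²⁺ is the bare [He] core; Mg²⁺ is the bare [Ne] core; O²⁺ still has 4 valence electrons.
Pulling an electron out of a noble-gas core costs far more than removing a remaining valence electron, so Mg, Li and Be sit at the high end of IE_3.
Valence configurations: Cl²⁺ [Ne]3s²3p³, O²⁺ [He]2s²2p².
The numbers (kJ/mol): Li 11815, Cl 3822, Be 14849, Mg 7733, O 5300.
Hence IE_3: Cl < O < Mg < Li < Be.

Cl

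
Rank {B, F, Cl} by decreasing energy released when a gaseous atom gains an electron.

Cl > F > B

B is in period 2, group 13; F is in period 2, group 17; Cl is in period 3, group 17.
Electron affinity generally becomes more exothermic across a period toward the halogens and less exothermic down a group.
These span different periods and groups, so the two trends combine.
F > B: both are in period 2; the period trend gives F the larger value.
Cl > F: this pair runs against the simple trend — see the exception note.
Note the exception: Cl has a higher electron affinity than F, contrary to the simple trend — F's small 2p subshell makes the incoming electron feel strong e⁻–e⁻ repulsion, so Cl actually releases more energy on gaining an electron.
Tabulated electron affinity (kJ/mol): B 27, F 328, Cl 349.
So from highest to lowest: Cl > F > B.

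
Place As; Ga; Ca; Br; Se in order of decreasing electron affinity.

Br > Se > As > Ga > Ca

Ca is in period 4, group 2; Ga is in period 4, group 13; As is in period 4, group 15; Se is in period 4, group 16; Br is in period 4, group 17.
EA tends to increase across a period and decrease down a group, though the pattern is less regular than for IE or radius.
All lie in period 4, so electron affinity increases left to right.
So from highest to lowest: Br > Se > As > Ga > Ca.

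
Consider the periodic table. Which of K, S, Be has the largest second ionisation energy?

K

The second ionization energy removes an electron from the +1 ion. For each element: K⁺ is the bare [Ar] core; S⁺ still has 5 valence electrons; Be⁺ still has 1 valence electron.
Core electrons are held far more tightly than valence electrons, so K tops the IE_2 order.
Valence configurations: S⁺ [Ne]3s²3p³, Be⁺ [He]2s¹.
Approximate IE_2 values (kJ/mol): K 3052, S 2252, Be 1757.
Putting it together, IE_2: Be < S < K.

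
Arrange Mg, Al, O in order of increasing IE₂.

Mg, Al, O

The second ionization energy removes an electron from the +1 ion. For each element: Mg⁺ still has 1 valence electron; Al⁺ still has 2 valence electrons; O⁺ still has 5 valence electrons.
All are still removing valence electrons, so compare the +1 ions as you would atoms: IE_2 generally rises across a period (higher Z_eff) and falls down a group (larger shell), subject to the usual subshell exceptions.
Valence configurations: Mg⁺ [Ne]3s¹, Al⁺ [Ne]3s², O⁺ [He]2s²2p³.
The numbers (kJ/mol): Mg 1451, Al 1817, O 3388.
Putting it together, IE_2: Mg < Al < O.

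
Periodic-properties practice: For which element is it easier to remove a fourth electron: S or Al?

S

IE_4 is the cost of taking one more electron from the +3 cation: S³⁺ still has 3 valence electrons; Al³⁺ is the bare [Ne] core.
Core electrons are held far more tightly than valence electrons, so Al tops the IE_4 order.
Approximate IE_4 values (kJ/mol): S 4556, Al 11577.
Putting it together, IE_4: S < Al.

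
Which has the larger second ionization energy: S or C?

After 1 electron has been removed, what remains? S⁺ still has 5 valence electrons; C⁺ still has 3 valence electrons.
All are still removing valence electrons, so compare the +1 ions as you would atoms: IE_2 generally rises across a period (higher Z_eff) and falls down a group (larger shell), subject to the usual subshell exceptions.
Valence configurations: S⁺ [Ne]3s²3p³, C⁺ [He]2s²2p¹.
Approximate IE_2 values (kJ/mol): S 2252, C 2353.
So the second ionization energies run S < C.

C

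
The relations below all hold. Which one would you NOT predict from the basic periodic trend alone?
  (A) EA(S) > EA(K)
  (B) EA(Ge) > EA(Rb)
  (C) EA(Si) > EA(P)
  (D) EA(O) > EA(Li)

(C)

The general trend: electron affinity increases across a period and decreases down a group.
(A) S (period 3, group 16) vs K (period 4, group 1): the stated order agrees with the simple trend.
(B) Ge (period 4, group 14) vs Rb (period 5, group 1): the stated order agrees with the simple trend.
(C) Si (period 3, group 14) vs P (period 3, group 15): the stated order contradicts the simple trend.
(D) O (period 2, group 16) vs Li (period 2, group 1): the stated order agrees with the simple trend.
The exception is (C): adding an electron to P's half-filled 3p³ is unfavourable, so Si (3p²) has the more exothermic EA.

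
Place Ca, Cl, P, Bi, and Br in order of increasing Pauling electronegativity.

Ca < Bi < P < Br < Cl

P is in period 3, group 15; Cl is in period 3, group 17; Ca is in period 4, group 2; Br is in period 4, group 17; Bi is in period 6, group 15.
EN rises left→right (higher Z_eff, smaller atoms) and falls top→bottom (larger, more shielded atoms).
Here both period and group differ, so the two effects have to be weighed against each other.
Bi > Ca: the two effects oppose for this pair; the across-period effect wins (2.02 vs 1.00).
P > Bi: P sits above Bi in group 15, so the down-group effect alone puts P higher.
Br > P: period and group pull opposite ways; the across-period shift dominates (2.96 vs 2.19).
Cl > Br: Cl sits above Br in group 17, so the down-group effect alone puts Cl higher.
For reference (Pauling): P 2.19, Cl 3.16, Ca 1.00, Br 2.96, Bi 2.02.
So from lowest to highest: Ca < Bi < P < Br < Cl.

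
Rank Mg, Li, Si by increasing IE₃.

Si, Mg, Li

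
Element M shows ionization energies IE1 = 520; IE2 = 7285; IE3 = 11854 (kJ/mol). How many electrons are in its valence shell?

1

Look for the largest jump between consecutive ionization energies: IE2/IE1 ≈ 14.0, far larger than any earlier ratio.
That jump marks the point where a core electron is being removed. So the atom has 1 valence electron.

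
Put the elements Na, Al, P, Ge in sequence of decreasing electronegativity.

P, Ge, Al, Na

Na is in period 3, group 1; Al is in period 3, group 13; P is in period 3, group 15; Ge is in period 4, group 14.
Smaller atoms with higher effective nuclear charge are more electronegative.
These span different periods and groups, so the two trends combine.
Al > Na: Al lies to the right of Na in period 3, so the across-period effect alone puts Al higher.
Ge > Al: the two effects oppose for this pair; the across-period effect wins (2.01 vs 1.61).
P > Ge: relative to Ge, both the across-period and down-group shifts push P's electronegativity up.
Tabulated electronegativity (Pauling): Na 0.93, Al 1.61, P 2.19, Ge 2.01.
So from highest to lowest: P > Ge > Al > Na.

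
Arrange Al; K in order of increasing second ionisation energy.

Al, K

The second ionization energy removes an electron from the +1 ion. For each element: Al⁺ still has 2 valence electrons; K⁺ is the bare [Ar] core.
Breaking into a closed-shell core is much more expensive than removing a leftover valence electron — K has the largest IE_2 here.
Tabulated IE_2 (kJ/mol): Al 1817, K 3052.
Hence IE_2: Al < K.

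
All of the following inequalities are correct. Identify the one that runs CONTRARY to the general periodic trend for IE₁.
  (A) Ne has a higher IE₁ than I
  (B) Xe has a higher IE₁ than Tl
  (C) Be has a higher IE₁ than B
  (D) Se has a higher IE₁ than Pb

The general trend: IE₁ increases across a period and decreases down a group.
(A) Ne (period 2, group 18) vs I (period 5, group 17): the stated order agrees with the simple trend.
(B) Xe (period 5, group 18) vs Tl (period 6, group 13): the stated order agrees with the simple trend.
(C) Be (period 2, group 2) vs B (period 2, group 13): the stated order contradicts the simple trend.
(D) Se (period 4, group 16) vs Pb (period 6, group 14): the stated order agrees with the simple trend.
The exception is (C): removing B's lone 2p electron is easier than breaking Be's filled 2s².

(C)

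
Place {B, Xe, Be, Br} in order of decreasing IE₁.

Xe > Br > Be > B

Be is in period 2, group 2; B is in period 2, group 13; Br is in period 4, group 17; Xe is in period 5, group 18.
Removing the outermost electron gets harder across a period and easier down a group.
These span different periods and groups, so the two trends combine.
Be > B: this pair runs against the simple trend — see the exception note.
Br > Be: period and group pull opposite ways; the across-period shift dominates (1140 vs 900 kJ/mol).
Xe > Br: the two effects oppose for this pair; the across-period effect wins (1170 vs 1140 kJ/mol).
Note the exception: Be has a higher first ionization energy than B, contrary to the simple trend — removing B's lone 2p electron is easier than breaking Be's filled 2s².
Tabulated first ionization energy (kJ/mol): Be 900, B 801, Br 1140, Xe 1170.
So from highest to lowest: Xe > Br > Be > B.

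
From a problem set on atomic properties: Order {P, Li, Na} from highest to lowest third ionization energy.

Li > Na > P

IE_3 is the cost of taking one more electron from the +2 cation: P²⁺ still has 3 valence electrons; Li²⁺ is already 1 electron into the core; Na²⁺ is already 1 electron into the core.
Core electrons are held far more tightly than valence electrons, so Na and Li top the IE_3 order.
Approximate IE_3 values (kJ/mol): P 2914, Li 11815, Na 6910.
Hence IE_3: P < Na < Li.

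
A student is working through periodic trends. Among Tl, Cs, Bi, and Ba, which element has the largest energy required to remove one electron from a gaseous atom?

First ionization energy rises across a period (greater Z_eff holds electrons more tightly) and falls down a group (valence electrons are farther from the nucleus).
All lie in period 6, so first ionization energy increases left to right.
The largest energy required to remove one electron from a gaseous atom among these belongs to Bi.

Bi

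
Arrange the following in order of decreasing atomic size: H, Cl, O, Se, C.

Se > Cl > C > O > H

H is in period 1, group 1; C is in period 2, group 14; O is in period 2, group 16; Cl is in period 3, group 17; Se is in period 4, group 16.
Radius decreases left→right (rising Z_eff, same n) and increases top→bottom (higher n).
Here both period and group differ, so the two effects have to be weighed against each other.
O > H: period and group pull opposite ways; the down-group shift dominates (63 vs 32 pm).
C > O: C lies to the left of O in period 2, so the across-period effect alone puts C larger.
Cl > C: the two effects oppose for this pair; the down-group effect wins (99 vs 75 pm).
Se > Cl: both effects reinforce here, so Se is clearly the larger of the two.
Tabulated atomic radius (pm): H 32, C 75, O 63, Cl 99, Se 116.
So from largest to smallest: Se > Cl > C > O > H.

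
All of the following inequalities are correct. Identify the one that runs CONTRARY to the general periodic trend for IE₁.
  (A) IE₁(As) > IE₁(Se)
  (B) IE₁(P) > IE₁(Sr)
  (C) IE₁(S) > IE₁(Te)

The general trend: IE₁ increases across a period and decreases down a group.
(A) As (period 4, group 15) vs Se (period 4, group 16): the stated order contradicts the simple trend.
(B) P (period 3, group 15) vs Sr (period 5, group 2): the stated order agrees with the simple trend.
(C) S (period 3, group 16) vs Te (period 5, group 16): the stated order agrees with the simple trend.
The exception is (A): Se (4p⁴) ionizes more easily than half-filled As (4p³).

(A)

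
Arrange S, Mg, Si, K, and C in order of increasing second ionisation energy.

Mg < Si < S < C < K

After 1 electron has been removed, what remains? S⁺ still has 5 valence electrons; Mg⁺ still has 1 valence electron; Si⁺ still has 3 valence electrons; K⁺ is the bare [Ar] core; C⁺ still has 3 valence electrons.
Pulling an electron out of a noble-gas core costs far more than removing a remaining valence electron, so K sits at the high end of IE_2.
Valence configurations: S⁺ [Ne]3s²3p³, Mg⁺ [Ne]3s¹, Si⁺ [Ne]3s²3p¹, C⁺ [He]2s²2p¹.
Tabulated IE_2 (kJ/mol): S 2252, Mg 1451, Si 1577, K 3052, C 2353.
Hence IE_2: Mg < Si < S < C < K.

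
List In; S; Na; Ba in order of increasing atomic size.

Na is in period 3, group 1; S is in period 3, group 16; In is in period 5, group 13; Ba is in period 6, group 2.
Across a period the added protons contract the valence shell; down a group each new principal shell makes the atom larger.
These span different periods and groups, so the two trends combine.
In > S: both effects reinforce here, so In is clearly the larger of the two.
Na > In: the two effects oppose for this pair; the across-period effect wins (155 vs 142 pm).
Ba > Na: period and group pull opposite ways; the down-group shift dominates (196 vs 155 pm).
Tabulated atomic radius (pm): Na 155, S 103, In 142, Ba 196.
So from smallest to largest: S < In < Na < Ba.

S, In, Na, Ba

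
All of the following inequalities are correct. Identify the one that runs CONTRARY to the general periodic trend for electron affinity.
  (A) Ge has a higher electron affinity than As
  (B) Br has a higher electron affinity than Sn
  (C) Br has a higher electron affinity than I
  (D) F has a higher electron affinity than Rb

The general trend: electron affinity increases across a period and decreases down a group.
(A) Ge (period 4, group 14) vs As (period 4, group 15): the stated order contradicts the simple trend.
(B) Br (period 4, group 17) vs Sn (period 5, group 14): the stated order agrees with the simple trend.
(C) Br (period 4, group 17) vs I (period 5, group 17): the stated order agrees with the simple trend.
(D) F (period 2, group 17) vs Rb (period 5, group 1): the stated order agrees with the simple trend.
The exception is (A): adding an electron to As's half-filled 4p³ is unfavourable, so Ge (4p²) has the more exothermic EA.

(A)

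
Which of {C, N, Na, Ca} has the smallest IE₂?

The second ionization energy removes an electron from the +1 ion. For each element: C⁺ still has 3 valence electrons; N⁺ still has 4 valence electrons; Na⁺ is the bare [Ne] core; Ca⁺ still has 1 valence electron.
Breaking into a closed-shell core is much more expensive than removing a leftover valence electron — Na has the largest IE_2 here.
Valence configurations: C⁺ [He]2s²2p¹, N⁺ [He]2s²2p², Ca⁺ [Ar]4s¹.
Tabulated IE_2 (kJ/mol): C 2353, N 2856, Na 4562, Ca 1145.
So the second ionization energies run Ca < C < N < Na.

Ca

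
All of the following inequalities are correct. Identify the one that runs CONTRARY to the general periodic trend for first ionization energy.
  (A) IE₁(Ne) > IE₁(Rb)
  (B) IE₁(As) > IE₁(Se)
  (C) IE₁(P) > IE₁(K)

The general trend: first ionization energy increases across a period and decreases down a group.
(A) Ne (period 2, group 18) vs Rb (period 5, group 1): the stated order agrees with the simple trend.
(B) As (period 4, group 15) vs Se (period 4, group 16): the stated order contradicts the simple trend.
(C) P (period 3, group 15) vs K (period 4, group 1): the stated order agrees with the simple trend.
The exception is (B): Se (4p⁴) ionizes more easily than half-filled As (4p³).

(B)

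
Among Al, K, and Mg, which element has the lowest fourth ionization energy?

K

After 3 electrons have been removed, what remains? Al³⁺ is the bare [Ne] core; K³⁺ is already 2 electrons into the core; Mg³⁺ is already 1 electron into the core.
All of these are removing an electron from a noble-gas core or deeper; the smaller core (lower principal quantum number) is held far more tightly, and within a period the higher nuclear charge binds the same core more tightly.
Approximate IE_4 values (kJ/mol): Al 11577, K 5877, Mg 10543.
Overall IE_4 order: K < Mg < Al.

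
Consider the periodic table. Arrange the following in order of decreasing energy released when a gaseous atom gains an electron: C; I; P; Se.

I, Se, C, P

C is in period 2, group 14; P is in period 3, group 15; Se is in period 4, group 16; I is in period 5, group 17.
EA tends to increase across a period and decrease down a group, though the pattern is less regular than for IE or radius.
A diagonal step moves right (one effect) and down (the opposite effect) at once.
C > P: the two effects oppose for this pair; the down-group effect wins (122 vs 72 kJ/mol).
Se > C: period and group pull opposite ways; the across-period shift dominates (195 vs 122 kJ/mol).
I > Se: the two effects oppose for this pair; the across-period effect wins (295 vs 195 kJ/mol).
Tabulated electron affinity (kJ/mol): C 122, P 72, Se 195, I 295.
So from highest to lowest: I > Se > C > P.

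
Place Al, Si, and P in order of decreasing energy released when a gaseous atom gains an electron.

Si > P > Al

Al is in period 3, group 13; Si is in period 3, group 14; P is in period 3, group 15.
Adding an electron releases more energy for atoms nearer the top right (short of the noble gases).
All lie in period 3; the across-period trend (electron affinity increases left to right) applies, with the exception below.
Note the exception: Si has a higher electron affinity than P, contrary to the simple trend — adding an electron to P's half-filled 3p³ is unfavourable, so Si (3p²) has the more exothermic EA.
Tabulated electron affinity (kJ/mol): Al 42, Si 134, P 72.
So from highest to lowest: Si > P > Al.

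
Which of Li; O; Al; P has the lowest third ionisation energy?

Al

After 2 electrons have been removed, what remains? Li²⁺ is already 1 electron into the core; O²⁺ still has 4 valence electrons; Al²⁺ still has 1 valence electron; P²⁺ still has 3 valence electrons.
Breaking into a closed-shell core is much more expensive than removing a leftover valence electron — Li has the largest IE_3 here.
Valence configurations: O²⁺ [He]2s²2p², Al²⁺ [Ne]3s¹, P²⁺ [Ne]3s²3p¹.
The numbers (kJ/mol): Li 11815, O 5300, Al 2745, P 2914.
Overall IE_3 order: Al < P < O < Li.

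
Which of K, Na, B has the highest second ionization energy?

IE_2 is the cost of taking one more electron from the +1 cation: K⁺ is the bare [Ar] core; Na⁺ is the bare [Ne] core; B⁺ still has 2 valence electrons.
Pulling an electron out of a noble-gas core costs far more than removing a remaining valence electron, so K and Na sit at the high end of IE_2.
The numbers (kJ/mol): K 3052, Na 4562, B 2427.
Hence IE_2: B < K < Na.

Na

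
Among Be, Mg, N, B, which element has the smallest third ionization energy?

IE_3 is the cost of taking one more electron from the +2 cation: Be²⁺ is the bare [He] core; Mg²⁺ is the bare [Ne] core; N²⁺ still has 3 valence electrons; B²⁺ still has 1 valence electron.
Breaking into a closed-shell core is much more expensive than removing a leftover valence electron — Mg and Be have the largest IE_3 here.
Valence configurations: N²⁺ [He]2s²2p¹, B²⁺ [He]2s¹.
Approximate IE_3 values (kJ/mol): Be 14849, Mg 7733, N 4578, B 3660.
Putting it together, IE_3: B < N < Mg < Be.

B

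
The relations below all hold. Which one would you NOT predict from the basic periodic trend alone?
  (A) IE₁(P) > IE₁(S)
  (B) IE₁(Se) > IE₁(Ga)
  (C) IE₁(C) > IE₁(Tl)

The general trend: first ionisation energy increases across a period and decreases down a group.
(A) P (period 3, group 15) vs S (period 3, group 16): the stated order contradicts the simple trend.
(B) Se (period 4, group 16) vs Ga (period 4, group 13): the stated order agrees with the simple trend.
(C) C (period 2, group 14) vs Tl (period 6, group 13): the stated order agrees with the simple trend.
The exception is (A): S (3p⁴) ionizes more easily than half-filled P (3p³) because the paired 3p electron in S is pushed out by e⁻–e⁻ repulsion.

(A)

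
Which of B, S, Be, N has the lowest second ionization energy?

IE_2 is the cost of taking one more electron from the +1 cation: B⁺ still has 2 valence electrons; S⁺ still has 5 valence electrons; Be⁺ still has 1 valence electron; N⁺ still has 4 valence electrons.
All are still removing valence electrons, so compare the +1 ions as you would atoms: IE_2 generally rises across a period (higher Z_eff) and falls down a group (larger shell), subject to the usual subshell exceptions.
Valence configurations: B⁺ [He]2s², S⁺ [Ne]3s²3p³, Be⁺ [He]2s¹, N⁺ [He]2s²2p².
Approximate IE_2 values (kJ/mol): B 2427, S 2252, Be 1757, N 2856.
So the second ionization energies run Be < S < B < N.

Be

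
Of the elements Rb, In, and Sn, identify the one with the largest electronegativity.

Sn

Electronegativity increases across a period and decreases down a group, tracking effective nuclear charge and atomic size.
All lie in period 5, so electronegativity increases left to right.
The largest electronegativity among these belongs to Sn.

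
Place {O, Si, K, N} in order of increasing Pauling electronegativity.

N is in period 2, group 15; O is in period 2, group 16; Si is in period 3, group 14; K is in period 4, group 1.
EN rises left→right (higher Z_eff, smaller atoms) and falls top→bottom (larger, more shielded atoms).
Neither a single period nor a single group — weigh both effects.
Si > K: both effects reinforce here, so Si is clearly the higher of the two.
N > Si: relative to Si, both the across-period and down-group shifts push N's electronegativity up.
O > N: O lies to the right of N in period 2, so the across-period effect alone puts O higher.
For reference (Pauling): N 3.04, O 3.44, Si 1.90, K 0.82.
So from lowest to highest: K < Si < N < O.

K < Si < N < O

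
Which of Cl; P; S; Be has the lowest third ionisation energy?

P

IE_3 is the cost of taking one more electron from the +2 cation: Cl²⁺ still has 5 valence electrons; P²⁺ still has 3 valence electrons; S²⁺ still has 4 valence electrons; Be²⁺ is the bare [He] core.
Pulling an electron out of a noble-gas core costs far more than removing a remaining valence electron, so Be sits at the high end of IE_3.
Valence configurations: Cl²⁺ [Ne]3s²3p³, P²⁺ [Ne]3s²3p¹, S²⁺ [Ne]3s²3p².
Approximate IE_3 values (kJ/mol): Cl 3822, P 2914, S 3357, Be 14849.
Putting it together, IE_3: P < S < Cl < Be.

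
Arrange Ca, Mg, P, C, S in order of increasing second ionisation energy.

Ca < Mg < P < S < C

The second ionization energy removes an electron from the +1 ion. For each element: Ca⁺ still has 1 valence electron; Mg⁺ still has 1 valence electron; P⁺ still has 4 valence electrons; C⁺ still has 3 valence electrons; S⁺ still has 5 valence electrons.
All are still removing valence electrons, so compare the +1 ions as you would atoms: IE_2 generally rises across a period (higher Z_eff) and falls down a group (larger shell), subject to the usual subshell exceptions.
Valence configurations: Ca⁺ [Ar]4s¹, Mg⁺ [Ne]3s¹, P⁺ [Ne]3s²3p², C⁺ [He]2s²2p¹, S⁺ [Ne]3s²3p³.
Approximate IE_2 values (kJ/mol): Ca 1145, Mg 1451, P 1907, C 2353, S 2252.
So the second ionization energies run Ca < Mg < P < S < C.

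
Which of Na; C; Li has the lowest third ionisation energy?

C

After 2 electrons have been removed, what remains? Na²⁺ is already 1 electron into the core; C²⁺ still has 2 valence electrons; Li²⁺ is already 1 electron into the core.
Breaking into a closed-shell core is much more expensive than removing a leftover valence electron — Na and Li have the largest IE_3 here.
Tabulated IE_3 (kJ/mol): Na 6910, C 4620, Li 11815.
Hence IE_3: C < Na < Li.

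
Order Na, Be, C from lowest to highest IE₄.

After 3 electrons have been removed, what remains? Na³⁺ is already 2 electrons into the core; Be³⁺ is already 1 electron into the core; C³⁺ still has 1 valence electron.
Breaking into a closed-shell core is much more expensive than removing a leftover valence electron — Na and Be have the largest IE_4 here.
Approximate IE_4 values (kJ/mol): Na 9543, Be 21007, C 6223.
Hence IE_4: C < Na < Be.

C, Na, Be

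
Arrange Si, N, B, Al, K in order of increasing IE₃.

Al < Si < B < K < N

IE_3 is the cost of taking one more electron from the +2 cation: Si²⁺ still has 2 valence electrons; N²⁺ still has 3 valence electrons; B²⁺ still has 1 valence electron; Al²⁺ still has 1 valence electron; K²⁺ is already 1 electron into the core.
Usually core removal costs more than valence removal, but here the competition is close: a tightly held n=2 valence electron can cost more to remove than an n=3 core electron, so the actual values have to decide it.
Valence configurations: Si²⁺ [Ne]3s², N²⁺ [He]2s²2p¹, B²⁺ [He]2s¹, Al²⁺ [Ne]3s¹.
Approximate IE_3 values (kJ/mol): Si 3232, N 4578, B 3660, Al 2745, K 4420.
Overall IE_3 order: Al < Si < B < K < N.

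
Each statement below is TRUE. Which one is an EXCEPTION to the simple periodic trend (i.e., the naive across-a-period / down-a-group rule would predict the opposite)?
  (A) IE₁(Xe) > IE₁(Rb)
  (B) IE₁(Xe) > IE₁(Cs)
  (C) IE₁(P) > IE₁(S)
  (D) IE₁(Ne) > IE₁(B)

The general trend: IE₁ increases across a period and decreases down a group.
(A) Xe (period 5, group 18) vs Rb (period 5, group 1): the stated order agrees with the simple trend.
(B) Xe (period 5, group 18) vs Cs (period 6, group 1): the stated order agrees with the simple trend.
(C) P (period 3, group 15) vs S (period 3, group 16): the stated order contradicts the simple trend.
(D) Ne (period 2, group 18) vs B (period 2, group 13): the stated order agrees with the simple trend.
The exception is (C): S (3p⁴) ionizes more easily than half-filled P (3p³) because the paired 3p electron in S is pushed out by e⁻–e⁻ repulsion.

(C)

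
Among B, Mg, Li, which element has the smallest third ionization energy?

The third ionization energy removes an electron from the +2 ion. For each element: B²⁺ still has 1 valence electron; Mg²⁺ is the bare [Ne] core; Li²⁺ is already 1 electron into the core.
Breaking into a closed-shell core is much more expensive than removing a leftover valence electron — Mg and Li have the largest IE_3 here.
Approximate IE_3 values (kJ/mol): B 3660, Mg 7733, Li 11815.
Hence IE_3: B < Mg < Li.

B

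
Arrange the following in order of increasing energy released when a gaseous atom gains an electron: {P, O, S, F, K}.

K < P < O < S < F

O is in period 2, group 16; F is in period 2, group 17; P is in period 3, group 15; S is in period 3, group 16; K is in period 4, group 1.
Atoms with high Z_eff and room in the valence shell (especially the halogens) have the most exothermic electron affinities.
Here both period and group differ, so the two effects have to be weighed against each other.
P > K: both effects reinforce here, so P is clearly the higher of the two.
O > P: relative to P, both the across-period and down-group shifts push O's electron affinity up.
S > O: this pair runs against the simple trend — see the exception note.
F > S: both effects reinforce here, so F is clearly the higher of the two.
Note the exception: S has a higher electron affinity than O, contrary to the simple trend — the compact 2p subshell of O repels the added electron more than S's larger 3p does.
Approximate values (kJ/mol): O 141, F 328, P 72, S 200, K 48.
So from lowest to highest: K < P < O < S < F.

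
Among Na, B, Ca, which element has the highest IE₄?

IE_4 is the cost of taking one more electron from the +3 cation: Na³⁺ is already 2 electrons into the core; B³⁺ is the bare [He] core; Ca³⁺ is already 1 electron into the core.
All of these are removing an electron from a noble-gas core or deeper; the smaller core (lower principal quantum number) is held far more tightly, and within a period the higher nuclear charge binds the same core more tightly.
Tabulated IE_4 (kJ/mol): Na 9543, B 25026, Ca 6491.
Putting it together, IE_4: Ca < Na < B.

B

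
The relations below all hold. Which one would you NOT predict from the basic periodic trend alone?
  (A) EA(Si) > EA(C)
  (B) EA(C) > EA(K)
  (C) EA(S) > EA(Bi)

(A)

The general trend: electron affinity increases across a period and decreases down a group.
(A) Si (period 3, group 14) vs C (period 2, group 14): the stated order contradicts the simple trend.
(B) C (period 2, group 14) vs K (period 4, group 1): the stated order agrees with the simple trend.
(C) S (period 3, group 16) vs Bi (period 6, group 15): the stated order agrees with the simple trend.
The exception is (A): Si's larger, more diffuse 3p orbitals accept an added electron slightly more readily than C's compact 2p.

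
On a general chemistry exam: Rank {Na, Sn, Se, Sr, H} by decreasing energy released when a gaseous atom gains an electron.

Se > Sn > H > Na > Sr

EA tends to increase across a period and decrease down a group, though the pattern is less regular than for IE or radius.
Here both period and group differ, so the two effects have to be weighed against each other.
Na > Sr: the two effects oppose for this pair; the down-group effect wins (53 vs 5 kJ/mol).
H > Na: they share group 1; the group trend gives H the larger value.
Sn > H: the two effects oppose for this pair; the across-period effect wins (107 vs 73 kJ/mol).
Se > Sn: relative to Sn, both the across-period and down-group shifts push Se's electron affinity up.
Tabulated electron affinity (kJ/mol): H 73, Na 53, Se 195, Sr 5, Sn 107.
So from highest to lowest: Se > Sn > H > Na > Sr.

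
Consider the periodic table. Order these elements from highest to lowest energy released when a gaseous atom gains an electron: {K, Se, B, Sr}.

Se > K > B > Sr

B is in period 2, group 13; K is in period 4, group 1; Se is in period 4, group 16; Sr is in period 5, group 2.
Adding an electron releases more energy for atoms nearer the top right (short of the noble gases).
Neither a single period nor a single group — weigh both effects.
B > Sr: both effects reinforce here, so B is clearly the higher of the two.
K > B: this pair runs against the simple trend — see the exception note.
Se > K: both are in period 4; the period trend gives Se the larger value.
Note the exception: K has a higher electron affinity than B, contrary to the simple trend — B's ns²np¹ configuration gives only a small electron affinity — the sparsely filled np subshell binds an added electron weakly.
For reference (kJ/mol): B 27, K 48, Se 195, Sr 5.
So from highest to lowest: Se > K > B > Sr.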